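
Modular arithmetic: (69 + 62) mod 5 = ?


69 + 62 = 131
131 mod 5 = 1


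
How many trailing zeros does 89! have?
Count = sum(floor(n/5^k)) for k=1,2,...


floor(89/5) = 17
floor(89/25) = 3
Total = 20

20 trailing zeros


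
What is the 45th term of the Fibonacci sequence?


Sequence: 1, 1, 2, 3, 5, 8, 13, 21, 34, 55, 89, 144, 233, 377, 610, 987, 1597, 2584, 4181, 6765, 10946, 17711, 28657, 46368, 75025, 121393, 196418, 317811, 514229, 832040, 1346269, 2178309, 3524578, 5702887, 9227465, 14930352, 24157817, 39088169, 63245986, 102334155, 165580141, 267914296, 433494437, 701408733, 1134903170
F(45) = 1134903170


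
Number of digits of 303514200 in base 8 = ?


303514200 in base 8 = 2205641130
Number of digits = 10

10 digits (base 8)


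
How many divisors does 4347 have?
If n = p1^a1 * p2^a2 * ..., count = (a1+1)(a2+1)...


4347 = 3^3 × 7^1 × 23^1
d(4347) = (3+1) × (1+1) × (1+1) = 16

16 divisors


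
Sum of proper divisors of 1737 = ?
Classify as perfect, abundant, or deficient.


Proper divisors: 1, 3, 9, 193, 579
Sum = 1 + 3 + 9 + 193 + 579 = 785
785 < 1737 → deficient

s(1737) = 785 (deficient)


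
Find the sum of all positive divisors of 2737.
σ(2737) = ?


Divisors of 2737: 1, 7, 17, 23, 119, 161, 391, 2737
Sum = 1 + 7 + 17 + 23 + 119 + 161 + 391 + 2737 = 3456

σ(2737) = 3456


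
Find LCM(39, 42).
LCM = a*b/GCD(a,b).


GCD(39, 42) = 3
LCM = 39*42/3 = 1638/3 = 546

LCM = 546


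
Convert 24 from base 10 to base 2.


24 (base 10) = 24 (decimal)
24 (decimal) = 11000 (base 2)


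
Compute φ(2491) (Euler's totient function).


2491 = 47 × 53
Prime factors: 47, 53
φ(2491) = 2491 × (1-1/47) × (1-1/53)
= 2491 × 46/47 × 52/53 = 2392

φ(2491) = 2392


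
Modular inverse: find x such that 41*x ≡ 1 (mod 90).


Use the extended Euclidean algorithm on (90, 41); each row r = 90*s + 41*t:
r=90, s=1, t=0
r=41, s=0, t=1
q=2: r=8, s=1, t=-2   [90*(1) + 41*(-2) = 8]
q=5: r=1, s=-5, t=11   [90*(-5) + 41*(11) = 1]
q=8: r=0, s=41, t=-90   [90*(41) + 41*(-90) = 0]
GCD = 1 with t = 11, so 41*(11) ≡ 1 (mod 90)
Inverse = 11 mod 90 = 11
Check: 41 * 11 = 451 ≡ 1 (mod 90)

41^(-1) ≡ 11 (mod 90)


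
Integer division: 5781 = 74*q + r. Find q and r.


5781 = 74 * 78 + 9
Check: 5772 + 9 = 5781

q = 78, r = 9


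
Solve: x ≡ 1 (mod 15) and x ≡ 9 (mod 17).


M = 15*17 = 255
M1 = M/15 = 17, M2 = M/17 = 15
M1^(-1) mod 15 = 8, M2^(-1) mod 17 = 8
x = 1*17*8 + 9*15*8 = 1216
1216 mod 255 = 196
Check: 196 mod 15 = 1 ✓, 196 mod 17 = 9 ✓

x ≡ 196 (mod 255)


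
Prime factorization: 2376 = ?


2376 / 2 = 1188
1188 / 2 = 594
594 / 2 = 297
297 / 3 = 99
99 / 3 = 33
33 / 3 = 11
11 / 11 = 1
2376 = 2^3 × 3^3 × 11


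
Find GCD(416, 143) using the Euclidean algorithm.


416 = 2 * 143 + 130
143 = 1 * 130 + 13
130 = 10 * 13 + 0
GCD = 13


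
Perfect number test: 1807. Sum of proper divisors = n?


Proper divisors of 1807: 1, 13, 139
Sum = 1 + 13 + 139 = 153

No, 1807 is not perfect (153 ≠ 1807)


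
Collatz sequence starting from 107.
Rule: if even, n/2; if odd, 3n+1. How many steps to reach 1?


107 → 322 → 161 → 484 → 242 → 121 → 364 → 182 → 91 → 274 → 137 → 412 → 206 → 103 → 310 → 155 → 466 → 233 → 700 → 350 → 175 → 526 → 263 → 790 → 395 → 1186 → 593 → 1780 → 890 → 445 → 1336 → 668 → 334 → 167 → 502 → 251 → 754 → 377 → 1132 → 566 → 283 → 850 → 425 → 1276 → 638 → 319 → 958 → 479 → 1438 → 719 → 2158 → 1079 → 3238 → 1619 → 4858 → 2429 → 7288 → 3644 → 1822 → 911 → 2734 → 1367 → 4102 → 2051 → 6154 → 3077 → 9232 → 4616 → 2308 → 1154 → 577 → 1732 → 866 → 433 → 1300 → 650 → 325 → 976 → 488 → 244 → 122 → 61 → 184 → 92 → 46 → 23 → 70 → 35 → 106 → 53 → 160 → 80 → 40 → 20 → 10 → 5 → 16 → 8 → 4 → 2 → 1
Total steps = 100

100 steps


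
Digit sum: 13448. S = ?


1 + 3 + 4 + 4 + 8 = 20


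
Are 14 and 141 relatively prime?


Euclidean algorithm:
141 = 10 * 14 + 1
14 = 14 * 1 + 0
GCD(14, 141) = 1

Yes, coprime (GCD = 1)


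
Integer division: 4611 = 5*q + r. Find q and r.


4611 = 5 * 922 + 1
Check: 4610 + 1 = 4611

q = 922, r = 1


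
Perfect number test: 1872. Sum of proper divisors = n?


Proper divisors of 1872: 1, 2, 3, 4, 6, 8, 9, 12, 13, 16, 18, 24, 26, 36, 39, 48, 52, 72, 78, 104, 117, 144, 156, 208, 234, 312, 468, 624, 936
Sum = 1 + 2 + 3 + 4 + 6 + 8 + 9 + 12 + 13 + 16 + 18 + 24 + 26 + 36 + 39 + 48 + 52 + 72 + 78 + 104 + 117 + 144 + 156 + 208 + 234 + 312 + 468 + 624 + 936 = 3770

No, 1872 is not perfect (3770 ≠ 1872)


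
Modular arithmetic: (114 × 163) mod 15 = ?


114 × 163 = 18582
18582 mod 15 = 12


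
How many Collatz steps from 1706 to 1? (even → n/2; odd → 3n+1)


1706 → 853 → 2560 → 1280 → 640 → 320 → 160 → 80 → 40 → 20 → 10 → 5 → 16 → 8 → 4 → 2 → 1
Total steps = 16

16 steps


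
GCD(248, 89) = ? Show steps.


248 = 2 * 89 + 70
89 = 1 * 70 + 19
70 = 3 * 19 + 13
19 = 1 * 13 + 6
13 = 2 * 6 + 1
6 = 6 * 1 + 0
GCD = 1


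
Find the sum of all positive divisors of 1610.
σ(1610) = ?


Divisors of 1610: 1, 2, 5, 7, 10, 14, 23, 35, 46, 70, 115, 161, 230, 322, 805, 1610
Sum = 1 + 2 + 5 + 7 + 10 + 14 + 23 + 35 + 46 + 70 + 115 + 161 + 230 + 322 + 805 + 1610 = 3456

σ(1610) = 3456


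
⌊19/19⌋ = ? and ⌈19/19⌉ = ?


19/19 = 1.0000
floor = 1
ceil = 1

floor = 1, ceil = 1


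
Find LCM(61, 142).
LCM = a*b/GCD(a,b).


GCD(61, 142) = 1
LCM = 61*142/1 = 8662/1 = 8662

LCM = 8662


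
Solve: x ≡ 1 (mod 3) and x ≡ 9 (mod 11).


M = 3*11 = 33
M1 = M/3 = 11, M2 = M/11 = 3
M1^(-1) mod 3 = 2, M2^(-1) mod 11 = 4
x = 1*11*2 + 9*3*4 = 130
130 mod 33 = 31
Check: 31 mod 3 = 1 ✓, 31 mod 11 = 9 ✓

x ≡ 31 (mod 33)


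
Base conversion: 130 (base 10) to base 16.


130 (base 10) = 130 (decimal)
130 (decimal) = 82 (base 16)


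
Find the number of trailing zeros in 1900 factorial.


floor(1900/5) = 380
floor(1900/25) = 76
floor(1900/125) = 15
floor(1900/625) = 3
Total = 474

474 trailing zeros


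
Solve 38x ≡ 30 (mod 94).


GCD(38, 94) = 2 divides 30
Divide: 19x ≡ 15 (mod 47)
x ≡ 28 (mod 47)


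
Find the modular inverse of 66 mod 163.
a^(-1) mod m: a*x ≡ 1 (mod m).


Use the extended Euclidean algorithm on (163, 66); each row r = 163*s + 66*t:
r=163, s=1, t=0
r=66, s=0, t=1
q=2: r=31, s=1, t=-2   [163*(1) + 66*(-2) = 31]
q=2: r=4, s=-2, t=5   [163*(-2) + 66*(5) = 4]
q=7: r=3, s=15, t=-37   [163*(15) + 66*(-37) = 3]
q=1: r=1, s=-17, t=42   [163*(-17) + 66*(42) = 1]
q=3: r=0, s=66, t=-163   [163*(66) + 66*(-163) = 0]
GCD = 1 with t = 42, so 66*(42) ≡ 1 (mod 163)
Inverse = 42 mod 163 = 42
Check: 66 * 42 = 2772 ≡ 1 (mod 163)

66^(-1) ≡ 42 (mod 163)


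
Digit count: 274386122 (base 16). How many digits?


274386122 in base 16 = 105ACCCA
Number of digits = 8

8 digits (base 16)


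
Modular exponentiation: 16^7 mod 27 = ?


16^1 mod 27 = 16
16^2 mod 27 = 13
16^3 mod 27 = 19
16^4 mod 27 = 7
16^5 mod 27 = 4
16^6 mod 27 = 10
16^7 mod 27 = 25


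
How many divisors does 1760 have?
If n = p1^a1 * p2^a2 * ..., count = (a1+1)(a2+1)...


1760 = 2^5 × 5^1 × 11^1
d(1760) = (5+1) × (1+1) × (1+1) = 24

24 divisors


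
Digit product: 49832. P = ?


4 × 9 × 8 × 3 × 2 = 1728


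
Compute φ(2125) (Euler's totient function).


2125 = 5^3 × 17
Prime factors: 5, 17
φ(2125) = 2125 × (1-1/5) × (1-1/17)
= 2125 × 4/5 × 16/17 = 1600

φ(2125) = 1600


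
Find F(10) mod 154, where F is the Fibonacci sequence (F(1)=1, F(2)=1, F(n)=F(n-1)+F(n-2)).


F(k) mod 154 for k=1..10:
1, 1, 2, 3, 5, 8, 13, 21, 34, 55
F(10) mod 154 = 55


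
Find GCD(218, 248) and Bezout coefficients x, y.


Tabular extended Euclidean (each row: r = 218*s + 248*t):
r=218, s=1, t=0
r=248, s=0, t=1
q=0: r=218, s=1, t=0   [218*(1) + 248*(0) = 218]
q=1: r=30, s=-1, t=1   [218*(-1) + 248*(1) = 30]
q=7: r=8, s=8, t=-7   [218*(8) + 248*(-7) = 8]
q=3: r=6, s=-25, t=22   [218*(-25) + 248*(22) = 6]
q=1: r=2, s=33, t=-29   [218*(33) + 248*(-29) = 2]
q=3: r=0, s=-124, t=109   [218*(-124) + 248*(109) = 0]
GCD = 2; from the row with r=2: x=33, y=-29
Check: 218*(33) + 248*(-29) = 7194 - 7192 = 2

GCD = 2, x = 33, y = -29


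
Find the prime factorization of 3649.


3649 / 41 = 89
89 / 89 = 1
3649 = 41 × 89


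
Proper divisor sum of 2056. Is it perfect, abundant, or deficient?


Proper divisors: 1, 2, 4, 8, 257, 514, 1028
Sum = 1 + 2 + 4 + 8 + 257 + 514 + 1028 = 1814
1814 < 2056 → deficient

s(2056) = 1814 (deficient)


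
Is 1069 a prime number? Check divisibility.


Check divisors up to sqrt(1069) = 32.6956
No divisors found.
1069 is prime.

Yes, 1069 is prime


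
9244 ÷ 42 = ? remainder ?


9244 = 42 * 220 + 4
Check: 9240 + 4 = 9244

q = 220, r = 4


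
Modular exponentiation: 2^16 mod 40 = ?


2^1 mod 40 = 2
2^2 mod 40 = 4
2^3 mod 40 = 8
2^4 mod 40 = 16
2^5 mod 40 = 32
2^6 mod 40 = 24
2^7 mod 40 = 8
2^8 mod 40 = 16
2^9 mod 40 = 32
2^10 mod 40 = 24
2^11 mod 40 = 8
2^12 mod 40 = 16
2^13 mod 40 = 32
2^14 mod 40 = 24
2^15 mod 40 = 8
2^16 mod 40 = 16


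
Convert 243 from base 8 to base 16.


243 (base 8) = 163 (decimal)
163 (decimal) = A3 (base 16)


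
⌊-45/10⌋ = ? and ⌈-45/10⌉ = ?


-45/10 = -4.5000
floor = -5
ceil = -4

floor = -5, ceil = -4


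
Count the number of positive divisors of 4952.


4952 = 2^3 × 619^1
d(4952) = (3+1) × (1+1) = 8

8 divisors


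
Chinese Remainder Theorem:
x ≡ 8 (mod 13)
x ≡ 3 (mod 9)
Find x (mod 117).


M = 13*9 = 117
M1 = M/13 = 9, M2 = M/9 = 13
M1^(-1) mod 13 = 3, M2^(-1) mod 9 = 7
x = 8*9*3 + 3*13*7 = 489
489 mod 117 = 21
Check: 21 mod 13 = 8 ✓, 21 mod 9 = 3 ✓

x ≡ 21 (mod 117)


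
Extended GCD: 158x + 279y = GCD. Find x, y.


Tabular extended Euclidean (each row: r = 158*s + 279*t):
r=158, s=1, t=0
r=279, s=0, t=1
q=0: r=158, s=1, t=0   [158*(1) + 279*(0) = 158]
q=1: r=121, s=-1, t=1   [158*(-1) + 279*(1) = 121]
q=1: r=37, s=2, t=-1   [158*(2) + 279*(-1) = 37]
q=3: r=10, s=-7, t=4   [158*(-7) + 279*(4) = 10]
q=3: r=7, s=23, t=-13   [158*(23) + 279*(-13) = 7]
q=1: r=3, s=-30, t=17   [158*(-30) + 279*(17) = 3]
q=2: r=1, s=83, t=-47   [158*(83) + 279*(-47) = 1]
q=3: r=0, s=-279, t=158   [158*(-279) + 279*(158) = 0]
GCD = 1; from the row with r=1: x=83, y=-47
Check: 158*(83) + 279*(-47) = 13114 - 13113 = 1

GCD = 1, x = 83, y = -47


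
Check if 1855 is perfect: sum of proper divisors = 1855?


Proper divisors of 1855: 1, 5, 7, 35, 53, 265, 371
Sum = 1 + 5 + 7 + 35 + 53 + 265 + 371 = 737

No, 1855 is not perfect (737 ≠ 1855)


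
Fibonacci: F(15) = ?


Sequence: 1, 1, 2, 3, 5, 8, 13, 21, 34, 55, 89, 144, 233, 377, 610
F(15) = 610


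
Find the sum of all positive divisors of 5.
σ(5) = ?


Divisors of 5: 1, 5
Sum = 1 + 5 = 6

σ(5) = 6


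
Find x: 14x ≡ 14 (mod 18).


GCD(14, 18) = 2 divides 14
Divide: 7x ≡ 7 (mod 9)
x ≡ 1 (mod 9)


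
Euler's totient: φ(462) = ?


462 = 2 × 3 × 7 × 11
Prime factors: 2, 3, 7, 11
φ(462) = 462 × (1-1/2) × (1-1/3) × (1-1/7) × (1-1/11)
= 462 × 1/2 × 2/3 × 6/7 × 10/11 = 120

φ(462) = 120


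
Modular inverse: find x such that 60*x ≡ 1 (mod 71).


Use the extended Euclidean algorithm on (71, 60); each row r = 71*s + 60*t:
r=71, s=1, t=0
r=60, s=0, t=1
q=1: r=11, s=1, t=-1   [71*(1) + 60*(-1) = 11]
q=5: r=5, s=-5, t=6   [71*(-5) + 60*(6) = 5]
q=2: r=1, s=11, t=-13   [71*(11) + 60*(-13) = 1]
q=5: r=0, s=-60, t=71   [71*(-60) + 60*(71) = 0]
GCD = 1 with t = -13, so 60*(-13) ≡ 1 (mod 71)
Inverse = -13 mod 71 = 58
Check: 60 * 58 = 3480 ≡ 1 (mod 71)

60^(-1) ≡ 58 (mod 71)


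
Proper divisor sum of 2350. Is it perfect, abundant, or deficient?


Proper divisors: 1, 2, 5, 10, 25, 47, 50, 94, 235, 470, 1175
Sum = 1 + 2 + 5 + 10 + 25 + 47 + 50 + 94 + 235 + 470 + 1175 = 2114
2114 < 2350 → deficient

s(2350) = 2114 (deficient)


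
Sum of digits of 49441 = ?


4 + 9 + 4 + 4 + 1 = 22


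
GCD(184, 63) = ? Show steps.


184 = 2 * 63 + 58
63 = 1 * 58 + 5
58 = 11 * 5 + 3
5 = 1 * 3 + 2
3 = 1 * 2 + 1
2 = 2 * 1 + 0
GCD = 1


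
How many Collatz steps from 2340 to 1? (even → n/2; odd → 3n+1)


2340 → 1170 → 585 → 1756 → 878 → 439 → 1318 → 659 → 1978 → 989 → 2968 → 1484 → 742 → 371 → 1114 → 557 → 1672 → 836 → 418 → 209 → 628 → 314 → 157 → 472 → 236 → 118 → 59 → 178 → 89 → 268 → 134 → 67 → 202 → 101 → 304 → 152 → 76 → 38 → 19 → 58 → 29 → 88 → 44 → 22 → 11 → 34 → 17 → 52 → 26 → 13 → 40 → 20 → 10 → 5 → 16 → 8 → 4 → 2 → 1
Total steps = 58

58 steps


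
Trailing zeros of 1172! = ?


floor(1172/5) = 234
floor(1172/25) = 46
floor(1172/125) = 9
floor(1172/625) = 1
Total = 290

290 trailing zeros


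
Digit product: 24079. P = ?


2 × 4 × 0 × 7 × 9 = 0


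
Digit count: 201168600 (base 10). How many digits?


201168600 has 9 digits in base 10
floor(log10(201168600)) + 1 = floor(8.3036) + 1 = 9

9 digits (base 10)


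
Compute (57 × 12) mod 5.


57 × 12 = 684
684 mod 5 = 4


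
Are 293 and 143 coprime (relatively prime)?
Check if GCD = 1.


Euclidean algorithm:
293 = 2 * 143 + 7
143 = 20 * 7 + 3
7 = 2 * 3 + 1
3 = 3 * 1 + 0
GCD(293, 143) = 1

Yes, coprime (GCD = 1)


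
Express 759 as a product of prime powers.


759 / 3 = 253
253 / 11 = 23
23 / 23 = 1
759 = 3 × 11 × 23


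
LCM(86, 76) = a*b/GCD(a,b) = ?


GCD(86, 76) = 2
LCM = 86*76/2 = 6536/2 = 3268

LCM = 3268


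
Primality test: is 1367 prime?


Check divisors up to sqrt(1367) = 36.9730
No divisors found.
1367 is prime.

Yes, 1367 is prime


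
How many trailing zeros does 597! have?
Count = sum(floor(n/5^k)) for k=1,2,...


floor(597/5) = 119
floor(597/25) = 23
floor(597/125) = 4
Total = 146

146 trailing zeros


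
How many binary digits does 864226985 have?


864226985 in base 2 = 110011100000110000111010101001
Number of digits = 30

30 digits (base 2)


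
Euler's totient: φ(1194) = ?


1194 = 2 × 3 × 199
Prime factors: 2, 3, 199
φ(1194) = 1194 × (1-1/2) × (1-1/3) × (1-1/199)
= 1194 × 1/2 × 2/3 × 198/199 = 396

φ(1194) = 396


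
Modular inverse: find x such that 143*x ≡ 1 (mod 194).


Use the extended Euclidean algorithm on (194, 143); each row r = 194*s + 143*t:
r=194, s=1, t=0
r=143, s=0, t=1
q=1: r=51, s=1, t=-1   [194*(1) + 143*(-1) = 51]
q=2: r=41, s=-2, t=3   [194*(-2) + 143*(3) = 41]
q=1: r=10, s=3, t=-4   [194*(3) + 143*(-4) = 10]
q=4: r=1, s=-14, t=19   [194*(-14) + 143*(19) = 1]
q=10: r=0, s=143, t=-194   [194*(143) + 143*(-194) = 0]
GCD = 1 with t = 19, so 143*(19) ≡ 1 (mod 194)
Inverse = 19 mod 194 = 19
Check: 143 * 19 = 2717 ≡ 1 (mod 194)

143^(-1) ≡ 19 (mod 194)


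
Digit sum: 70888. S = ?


7 + 0 + 8 + 8 + 8 = 31


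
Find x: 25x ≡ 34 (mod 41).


GCD(25, 41) = 1, unique solution
a^(-1) mod 41 = 23
x = 23 * 34 mod 41 = 3

x ≡ 3 (mod 41)


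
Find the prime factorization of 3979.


3979 / 23 = 173
173 / 173 = 1
3979 = 23 × 173


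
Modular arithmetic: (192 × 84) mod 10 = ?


192 × 84 = 16128
16128 mod 10 = 8


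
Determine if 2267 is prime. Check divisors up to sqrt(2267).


Check divisors up to sqrt(2267) = 47.6130
No divisors found.
2267 is prime.

Yes, 2267 is prime


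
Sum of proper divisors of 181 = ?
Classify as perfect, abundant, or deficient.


Proper divisors: 1
Sum = 1 = 1
1 < 181 → deficient

s(181) = 1 (deficient)


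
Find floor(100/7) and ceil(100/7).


100/7 = 14.2857
floor = 14
ceil = 15

floor = 14, ceil = 15


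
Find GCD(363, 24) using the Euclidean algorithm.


363 = 15 * 24 + 3
24 = 8 * 3 + 0
GCD = 3


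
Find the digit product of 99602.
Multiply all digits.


9 × 9 × 6 × 0 × 2 = 0


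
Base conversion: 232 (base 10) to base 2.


232 (base 10) = 232 (decimal)
232 (decimal) = 11101000 (base 2)


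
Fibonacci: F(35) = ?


Sequence: 1, 1, 2, 3, 5, 8, 13, 21, 34, 55, 89, 144, 233, 377, 610, 987, 1597, 2584, 4181, 6765, 10946, 17711, 28657, 46368, 75025, 121393, 196418, 317811, 514229, 832040, 1346269, 2178309, 3524578, 5702887, 9227465
F(35) = 9227465


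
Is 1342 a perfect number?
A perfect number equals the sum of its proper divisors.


Proper divisors of 1342: 1, 2, 11, 22, 61, 122, 671
Sum = 1 + 2 + 11 + 22 + 61 + 122 + 671 = 890

No, 1342 is not perfect (890 ≠ 1342)


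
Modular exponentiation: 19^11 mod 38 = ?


19^1 mod 38 = 19
19^2 mod 38 = 19
19^3 mod 38 = 19
19^4 mod 38 = 19
19^5 mod 38 = 19
19^6 mod 38 = 19
19^7 mod 38 = 19
19^8 mod 38 = 19
19^9 mod 38 = 19
19^10 mod 38 = 19
19^11 mod 38 = 19


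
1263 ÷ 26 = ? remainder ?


1263 = 26 * 48 + 15
Check: 1248 + 15 = 1263

q = 48, r = 15


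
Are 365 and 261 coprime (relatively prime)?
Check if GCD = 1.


Euclidean algorithm:
365 = 1 * 261 + 104
261 = 2 * 104 + 53
104 = 1 * 53 + 51
53 = 1 * 51 + 2
51 = 25 * 2 + 1
2 = 2 * 1 + 0
GCD(365, 261) = 1

Yes, coprime (GCD = 1)


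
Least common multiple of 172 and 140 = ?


GCD(172, 140) = 4
LCM = 172*140/4 = 24080/4 = 6020

LCM = 6020


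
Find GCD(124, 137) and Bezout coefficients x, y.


Tabular extended Euclidean (each row: r = 124*s + 137*t):
r=124, s=1, t=0
r=137, s=0, t=1
q=0: r=124, s=1, t=0   [124*(1) + 137*(0) = 124]
q=1: r=13, s=-1, t=1   [124*(-1) + 137*(1) = 13]
q=9: r=7, s=10, t=-9   [124*(10) + 137*(-9) = 7]
q=1: r=6, s=-11, t=10   [124*(-11) + 137*(10) = 6]
q=1: r=1, s=21, t=-19   [124*(21) + 137*(-19) = 1]
q=6: r=0, s=-137, t=124   [124*(-137) + 137*(124) = 0]
GCD = 1; from the row with r=1: x=21, y=-19
Check: 124*(21) + 137*(-19) = 2604 - 2603 = 1

GCD = 1, x = 21, y = -19


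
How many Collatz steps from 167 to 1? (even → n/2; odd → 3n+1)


167 → 502 → 251 → 754 → 377 → 1132 → 566 → 283 → 850 → 425 → 1276 → 638 → 319 → 958 → 479 → 1438 → 719 → 2158 → 1079 → 3238 → 1619 → 4858 → 2429 → 7288 → 3644 → 1822 → 911 → 2734 → 1367 → 4102 → 2051 → 6154 → 3077 → 9232 → 4616 → 2308 → 1154 → 577 → 1732 → 866 → 433 → 1300 → 650 → 325 → 976 → 488 → 244 → 122 → 61 → 184 → 92 → 46 → 23 → 70 → 35 → 106 → 53 → 160 → 80 → 40 → 20 → 10 → 5 → 16 → 8 → 4 → 2 → 1
Total steps = 67

67 steps


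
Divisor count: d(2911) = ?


2911 = 41^1 × 71^1
d(2911) = (1+1) × (1+1) = 4

4 divisors


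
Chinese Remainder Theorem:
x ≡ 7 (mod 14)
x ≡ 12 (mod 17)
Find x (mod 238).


M = 14*17 = 238
M1 = M/14 = 17, M2 = M/17 = 14
M1^(-1) mod 14 = 5, M2^(-1) mod 17 = 11
x = 7*17*5 + 12*14*11 = 2443
2443 mod 238 = 63
Check: 63 mod 14 = 7 ✓, 63 mod 17 = 12 ✓

x ≡ 63 (mod 238)


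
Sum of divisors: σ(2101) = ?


Divisors of 2101: 1, 11, 191, 2101
Sum = 1 + 11 + 191 + 2101 = 2304

σ(2101) = 2304


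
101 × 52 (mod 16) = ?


101 × 52 = 5252
5252 mod 16 = 4


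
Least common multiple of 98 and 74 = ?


GCD(98, 74) = 2
LCM = 98*74/2 = 7252/2 = 3626

LCM = 3626


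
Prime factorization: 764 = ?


764 / 2 = 382
382 / 2 = 191
191 / 191 = 1
764 = 2^2 × 191


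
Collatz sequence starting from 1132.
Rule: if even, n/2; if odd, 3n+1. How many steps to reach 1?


1132 → 566 → 283 → 850 → 425 → 1276 → 638 → 319 → 958 → 479 → 1438 → 719 → 2158 → 1079 → 3238 → 1619 → 4858 → 2429 → 7288 → 3644 → 1822 → 911 → 2734 → 1367 → 4102 → 2051 → 6154 → 3077 → 9232 → 4616 → 2308 → 1154 → 577 → 1732 → 866 → 433 → 1300 → 650 → 325 → 976 → 488 → 244 → 122 → 61 → 184 → 92 → 46 → 23 → 70 → 35 → 106 → 53 → 160 → 80 → 40 → 20 → 10 → 5 → 16 → 8 → 4 → 2 → 1
Total steps = 62

62 steps


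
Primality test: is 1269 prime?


1269 / 3 = 423 (exact division)
1269 is NOT prime.

No, 1269 is not prime


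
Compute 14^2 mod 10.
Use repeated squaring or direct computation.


14^1 mod 10 = 4
14^2 mod 10 = 6


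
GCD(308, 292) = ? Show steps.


308 = 1 * 292 + 16
292 = 18 * 16 + 4
16 = 4 * 4 + 0
GCD = 4


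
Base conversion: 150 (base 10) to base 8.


150 (base 10) = 150 (decimal)
150 (decimal) = 226 (base 8)


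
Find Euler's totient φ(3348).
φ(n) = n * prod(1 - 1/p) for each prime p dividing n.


3348 = 2^2 × 3^3 × 31
Prime factors: 2, 3, 31
φ(3348) = 3348 × (1-1/2) × (1-1/3) × (1-1/31)
= 3348 × 1/2 × 2/3 × 30/31 = 1080

φ(3348) = 1080


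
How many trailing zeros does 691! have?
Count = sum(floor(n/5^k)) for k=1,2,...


floor(691/5) = 138
floor(691/25) = 27
floor(691/125) = 5
floor(691/625) = 1
Total = 171

171 trailing zeros


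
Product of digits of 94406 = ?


9 × 4 × 4 × 0 × 6 = 0


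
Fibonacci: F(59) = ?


Sequence: 1, 1, 2, 3, 5, 8, 13, 21, 34, 55, 89, 144, 233, 377, 610, 987, 1597, 2584, 4181, 6765, 10946, 17711, 28657, 46368, 75025, 121393, 196418, 317811, 514229, 832040, 1346269, 2178309, 3524578, 5702887, 9227465, 14930352, 24157817, 39088169, 63245986, 102334155, 165580141, 267914296, 433494437, 701408733, 1134903170, 1836311903, 2971215073, 4807526976, 7778742049, 12586269025, 20365011074, 32951280099, 53316291173, 86267571272, 139583862445, 225851433717, 365435296162, 591286729879, 956722026041
F(59) = 956722026041


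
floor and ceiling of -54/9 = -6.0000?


-54/9 = -6.0000
floor = -6
ceil = -6

floor = -6, ceil = -6


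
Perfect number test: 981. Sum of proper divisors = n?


Proper divisors of 981: 1, 3, 9, 109, 327
Sum = 1 + 3 + 9 + 109 + 327 = 449

No, 981 is not perfect (449 ≠ 981)


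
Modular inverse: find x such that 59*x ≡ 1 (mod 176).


Use the extended Euclidean algorithm on (176, 59); each row r = 176*s + 59*t:
r=176, s=1, t=0
r=59, s=0, t=1
q=2: r=58, s=1, t=-2   [176*(1) + 59*(-2) = 58]
q=1: r=1, s=-1, t=3   [176*(-1) + 59*(3) = 1]
q=58: r=0, s=59, t=-176   [176*(59) + 59*(-176) = 0]
GCD = 1 with t = 3, so 59*(3) ≡ 1 (mod 176)
Inverse = 3 mod 176 = 3
Check: 59 * 3 = 177 ≡ 1 (mod 176)

59^(-1) ≡ 3 (mod 176)


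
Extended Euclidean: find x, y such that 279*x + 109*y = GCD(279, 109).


Tabular extended Euclidean (each row: r = 279*s + 109*t):
r=279, s=1, t=0
r=109, s=0, t=1
q=2: r=61, s=1, t=-2   [279*(1) + 109*(-2) = 61]
q=1: r=48, s=-1, t=3   [279*(-1) + 109*(3) = 48]
q=1: r=13, s=2, t=-5   [279*(2) + 109*(-5) = 13]
q=3: r=9, s=-7, t=18   [279*(-7) + 109*(18) = 9]
q=1: r=4, s=9, t=-23   [279*(9) + 109*(-23) = 4]
q=2: r=1, s=-25, t=64   [279*(-25) + 109*(64) = 1]
q=4: r=0, s=109, t=-279   [279*(109) + 109*(-279) = 0]
GCD = 1; from the row with r=1: x=-25, y=64
Check: 279*(-25) + 109*(64) = -6975 + 6976 = 1

GCD = 1, x = -25, y = 64


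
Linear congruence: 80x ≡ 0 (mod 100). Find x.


GCD(80, 100) = 20 divides 0
Divide: 4x ≡ 0 (mod 5)
x ≡ 0 (mod 5)


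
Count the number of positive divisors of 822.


822 = 2^1 × 3^1 × 137^1
d(822) = (1+1) × (1+1) × (1+1) = 8

8 divisors


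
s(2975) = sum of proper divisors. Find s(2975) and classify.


Proper divisors: 1, 5, 7, 17, 25, 35, 85, 119, 175, 425, 595
Sum = 1 + 5 + 7 + 17 + 25 + 35 + 85 + 119 + 175 + 425 + 595 = 1489
1489 < 2975 → deficient

s(2975) = 1489 (deficient)


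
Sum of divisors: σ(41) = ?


Divisors of 41: 1, 41
Sum = 1 + 41 = 42

σ(41) = 42


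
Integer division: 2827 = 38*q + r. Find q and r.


2827 = 38 * 74 + 15
Check: 2812 + 15 = 2827

q = 74, r = 15


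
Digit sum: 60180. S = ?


6 + 0 + 1 + 8 + 0 = 15


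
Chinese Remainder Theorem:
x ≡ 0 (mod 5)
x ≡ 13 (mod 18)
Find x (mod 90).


M = 5*18 = 90
M1 = M/5 = 18, M2 = M/18 = 5
M1^(-1) mod 5 = 2, M2^(-1) mod 18 = 11
x = 0*18*2 + 13*5*11 = 715
715 mod 90 = 85
Check: 85 mod 5 = 0 ✓, 85 mod 18 = 13 ✓

x ≡ 85 (mod 90)


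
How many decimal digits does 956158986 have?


956158986 has 9 digits in base 10
floor(log10(956158986)) + 1 = floor(8.9805) + 1 = 9

9 digits (base 10)


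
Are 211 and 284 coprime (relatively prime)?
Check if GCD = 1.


Euclidean algorithm:
284 = 1 * 211 + 73
211 = 2 * 73 + 65
73 = 1 * 65 + 8
65 = 8 * 8 + 1
8 = 8 * 1 + 0
GCD(211, 284) = 1

Yes, coprime (GCD = 1)


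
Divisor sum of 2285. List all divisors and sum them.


Divisors of 2285: 1, 5, 457, 2285
Sum = 1 + 5 + 457 + 2285 = 2748

σ(2285) = 2748


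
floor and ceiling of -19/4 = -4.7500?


-19/4 = -4.7500
floor = -5
ceil = -4

floor = -5, ceil = -4


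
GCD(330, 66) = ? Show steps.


330 = 5 * 66 + 0
GCD = 66


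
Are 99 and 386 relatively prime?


Euclidean algorithm:
386 = 3 * 99 + 89
99 = 1 * 89 + 10
89 = 8 * 10 + 9
10 = 1 * 9 + 1
9 = 9 * 1 + 0
GCD(99, 386) = 1

Yes, coprime (GCD = 1)


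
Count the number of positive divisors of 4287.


4287 = 3^1 × 1429^1
d(4287) = (1+1) × (1+1) = 4

4 divisors


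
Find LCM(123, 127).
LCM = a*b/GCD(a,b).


GCD(123, 127) = 1
LCM = 123*127/1 = 15621/1 = 15621

LCM = 15621


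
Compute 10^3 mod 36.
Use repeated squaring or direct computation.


10^1 mod 36 = 10
10^2 mod 36 = 28
10^3 mod 36 = 28


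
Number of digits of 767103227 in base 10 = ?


767103227 has 9 digits in base 10
floor(log10(767103227)) + 1 = floor(8.8849) + 1 = 9

9 digits (base 10)


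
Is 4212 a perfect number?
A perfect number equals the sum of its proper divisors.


Proper divisors of 4212: 1, 2, 3, 4, 6, 9, 12, 13, 18, 26, 27, 36, 39, 52, 54, 78, 81, 108, 117, 156, 162, 234, 324, 351, 468, 702, 1053, 1404, 2106
Sum = 1 + 2 + 3 + 4 + 6 + 9 + 12 + 13 + 18 + 26 + 27 + 36 + 39 + 52 + 54 + 78 + 81 + 108 + 117 + 156 + 162 + 234 + 324 + 351 + 468 + 702 + 1053 + 1404 + 2106 = 7646

No, 4212 is not perfect (7646 ≠ 4212)


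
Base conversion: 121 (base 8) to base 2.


121 (base 8) = 81 (decimal)
81 (decimal) = 1010001 (base 2)


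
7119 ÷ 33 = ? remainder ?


7119 = 33 * 215 + 24
Check: 7095 + 24 = 7119

q = 215, r = 24


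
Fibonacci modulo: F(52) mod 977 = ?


F(k) mod 977 for k=1..52:
1, 1, 2, 3, 5, 8, 13, 21, 34, 55, 89, 144, 233, 377, 610, 10, 620, 630, 273, 903, 199, 125, 324, 449, 773, 245, 41, 286, 327, 613, 940, 576, 539, 138, 677, 815, 515, 353, 868, 244, 135, 379, 514, 893, 430, 346, 776, 145, 921, 89, 33, 122
F(52) mod 977 = 122


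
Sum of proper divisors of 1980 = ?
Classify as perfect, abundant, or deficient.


Proper divisors: 1, 2, 3, 4, 5, 6, 9, 10, 11, 12, 15, 18, 20, 22, 30, 33, 36, 44, 45, 55, 60, 66, 90, 99, 110, 132, 165, 180, 198, 220, 330, 396, 495, 660, 990
Sum = 1 + 2 + 3 + 4 + 5 + 6 + 9 + 10 + 11 + 12 + 15 + 18 + 20 + 22 + 30 + 33 + 36 + 44 + 45 + 55 + 60 + 66 + 90 + 99 + 110 + 132 + 165 + 180 + 198 + 220 + 330 + 396 + 495 + 660 + 990 = 4572
4572 > 1980 → abundant

s(1980) = 4572 (abundant)


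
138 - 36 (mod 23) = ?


138 - 36 = 102
102 mod 23 = 10


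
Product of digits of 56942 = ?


5 × 6 × 9 × 4 × 2 = 2160


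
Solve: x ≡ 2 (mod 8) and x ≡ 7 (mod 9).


M = 8*9 = 72
M1 = M/8 = 9, M2 = M/9 = 8
M1^(-1) mod 8 = 1, M2^(-1) mod 9 = 8
x = 2*9*1 + 7*8*8 = 466
466 mod 72 = 34
Check: 34 mod 8 = 2 ✓, 34 mod 9 = 7 ✓

x ≡ 34 (mod 72)


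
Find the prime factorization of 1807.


1807 / 13 = 139
139 / 139 = 1
1807 = 13 × 139


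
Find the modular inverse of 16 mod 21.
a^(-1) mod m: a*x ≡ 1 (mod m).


Use the extended Euclidean algorithm on (21, 16); each row r = 21*s + 16*t:
r=21, s=1, t=0
r=16, s=0, t=1
q=1: r=5, s=1, t=-1   [21*(1) + 16*(-1) = 5]
q=3: r=1, s=-3, t=4   [21*(-3) + 16*(4) = 1]
q=5: r=0, s=16, t=-21   [21*(16) + 16*(-21) = 0]
GCD = 1 with t = 4, so 16*(4) ≡ 1 (mod 21)
Inverse = 4 mod 21 = 4
Check: 16 * 4 = 64 ≡ 1 (mod 21)

16^(-1) ≡ 4 (mod 21)


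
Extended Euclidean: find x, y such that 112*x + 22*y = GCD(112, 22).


Tabular extended Euclidean (each row: r = 112*s + 22*t):
r=112, s=1, t=0
r=22, s=0, t=1
q=5: r=2, s=1, t=-5   [112*(1) + 22*(-5) = 2]
q=11: r=0, s=-11, t=56   [112*(-11) + 22*(56) = 0]
GCD = 2; from the row with r=2: x=1, y=-5
Check: 112*(1) + 22*(-5) = 112 - 110 = 2

GCD = 2, x = 1, y = -5


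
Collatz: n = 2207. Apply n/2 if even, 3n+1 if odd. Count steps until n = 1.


2207 → 6622 → 3311 → 9934 → 4967 → 14902 → 7451 → 22354 → 11177 → 33532 → 16766 → 8383 → 25150 → 12575 → 37726 → 18863 → 56590 → 28295 → 84886 → 42443 → 127330 → 63665 → 190996 → 95498 → 47749 → 143248 → 71624 → 35812 → 17906 → 8953 → 26860 → 13430 → 6715 → 20146 → 10073 → 30220 → 15110 → 7555 → 22666 → 11333 → 34000 → 17000 → 8500 → 4250 → 2125 → 6376 → 3188 → 1594 → 797 → 2392 → 1196 → 598 → 299 → 898 → 449 → 1348 → 674 → 337 → 1012 → 506 → 253 → 760 → 380 → 190 → 95 → 286 → 143 → 430 → 215 → 646 → 323 → 970 → 485 → 1456 → 728 → 364 → 182 → 91 → 274 → 137 → 412 → 206 → 103 → 310 → 155 → 466 → 233 → 700 → 350 → 175 → 526 → 263 → 790 → 395 → 1186 → 593 → 1780 → 890 → 445 → 1336 → 668 → 334 → 167 → 502 → 251 → 754 → 377 → 1132 → 566 → 283 → 850 → 425 → 1276 → 638 → 319 → 958 → 479 → 1438 → 719 → 2158 → 1079 → 3238 → 1619 → 4858 → 2429 → 7288 → 3644 → 1822 → 911 → 2734 → 1367 → 4102 → 2051 → 6154 → 3077 → 9232 → 4616 → 2308 → 1154 → 577 → 1732 → 866 → 433 → 1300 → 650 → 325 → 976 → 488 → 244 → 122 → 61 → 184 → 92 → 46 → 23 → 70 → 35 → 106 → 53 → 160 → 80 → 40 → 20 → 10 → 5 → 16 → 8 → 4 → 2 → 1
Total steps = 169

169 steps


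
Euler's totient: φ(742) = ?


742 = 2 × 7 × 53
Prime factors: 2, 7, 53
φ(742) = 742 × (1-1/2) × (1-1/7) × (1-1/53)
= 742 × 1/2 × 6/7 × 52/53 = 312

φ(742) = 312


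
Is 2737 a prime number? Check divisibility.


2737 / 7 = 391 (exact division)
2737 is NOT prime.

No, 2737 is not prime


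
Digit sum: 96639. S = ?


9 + 6 + 6 + 3 + 9 = 33


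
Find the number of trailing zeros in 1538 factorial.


floor(1538/5) = 307
floor(1538/25) = 61
floor(1538/125) = 12
floor(1538/625) = 2
Total = 382

382 trailing zeros


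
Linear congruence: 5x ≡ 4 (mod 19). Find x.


GCD(5, 19) = 1, unique solution
a^(-1) mod 19 = 4
x = 4 * 4 mod 19 = 16

x ≡ 16 (mod 19)


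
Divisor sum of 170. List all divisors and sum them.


Divisors of 170: 1, 2, 5, 10, 17, 34, 85, 170
Sum = 1 + 2 + 5 + 10 + 17 + 34 + 85 + 170 = 324

σ(170) = 324


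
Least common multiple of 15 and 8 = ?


GCD(15, 8) = 1
LCM = 15*8/1 = 120/1 = 120

LCM = 120


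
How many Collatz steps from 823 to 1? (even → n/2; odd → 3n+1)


823 → 2470 → 1235 → 3706 → 1853 → 5560 → 2780 → 1390 → 695 → 2086 → 1043 → 3130 → 1565 → 4696 → 2348 → 1174 → 587 → 1762 → 881 → 2644 → 1322 → 661 → 1984 → 992 → 496 → 248 → 124 → 62 → 31 → 94 → 47 → 142 → 71 → 214 → 107 → 322 → 161 → 484 → 242 → 121 → 364 → 182 → 91 → 274 → 137 → 412 → 206 → 103 → 310 → 155 → 466 → 233 → 700 → 350 → 175 → 526 → 263 → 790 → 395 → 1186 → 593 → 1780 → 890 → 445 → 1336 → 668 → 334 → 167 → 502 → 251 → 754 → 377 → 1132 → 566 → 283 → 850 → 425 → 1276 → 638 → 319 → 958 → 479 → 1438 → 719 → 2158 → 1079 → 3238 → 1619 → 4858 → 2429 → 7288 → 3644 → 1822 → 911 → 2734 → 1367 → 4102 → 2051 → 6154 → 3077 → 9232 → 4616 → 2308 → 1154 → 577 → 1732 → 866 → 433 → 1300 → 650 → 325 → 976 → 488 → 244 → 122 → 61 → 184 → 92 → 46 → 23 → 70 → 35 → 106 → 53 → 160 → 80 → 40 → 20 → 10 → 5 → 16 → 8 → 4 → 2 → 1
Total steps = 134

134 steps


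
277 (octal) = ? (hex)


277 (base 8) = 191 (decimal)
191 (decimal) = BF (base 16)


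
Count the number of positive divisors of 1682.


1682 = 2^1 × 29^2
d(1682) = (1+1) × (2+1) = 6

6 divisors


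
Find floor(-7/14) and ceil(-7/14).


-7/14 = -0.5000
floor = -1
ceil = 0

floor = -1, ceil = 0


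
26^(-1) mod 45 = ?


Use the extended Euclidean algorithm on (45, 26); each row r = 45*s + 26*t:
r=45, s=1, t=0
r=26, s=0, t=1
q=1: r=19, s=1, t=-1   [45*(1) + 26*(-1) = 19]
q=1: r=7, s=-1, t=2   [45*(-1) + 26*(2) = 7]
q=2: r=5, s=3, t=-5   [45*(3) + 26*(-5) = 5]
q=1: r=2, s=-4, t=7   [45*(-4) + 26*(7) = 2]
q=2: r=1, s=11, t=-19   [45*(11) + 26*(-19) = 1]
q=2: r=0, s=-26, t=45   [45*(-26) + 26*(45) = 0]
GCD = 1 with t = -19, so 26*(-19) ≡ 1 (mod 45)
Inverse = -19 mod 45 = 26
Check: 26 * 26 = 676 ≡ 1 (mod 45)

26^(-1) ≡ 26 (mod 45)


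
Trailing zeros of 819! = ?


floor(819/5) = 163
floor(819/25) = 32
floor(819/125) = 6
floor(819/625) = 1
Total = 202

202 trailing zeros


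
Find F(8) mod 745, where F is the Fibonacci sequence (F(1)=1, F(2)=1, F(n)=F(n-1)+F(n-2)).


F(k) mod 745 for k=1..8:
1, 1, 2, 3, 5, 8, 13, 21
F(8) mod 745 = 21


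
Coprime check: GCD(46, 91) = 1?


Euclidean algorithm:
91 = 1 * 46 + 45
46 = 1 * 45 + 1
45 = 45 * 1 + 0
GCD(46, 91) = 1

Yes, coprime (GCD = 1)


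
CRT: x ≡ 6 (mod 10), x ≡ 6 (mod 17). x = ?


M = 10*17 = 170
M1 = M/10 = 17, M2 = M/17 = 10
M1^(-1) mod 10 = 3, M2^(-1) mod 17 = 12
x = 6*17*3 + 6*10*12 = 1026
1026 mod 170 = 6
Check: 6 mod 10 = 6 ✓, 6 mod 17 = 6 ✓

x ≡ 6 (mod 170)


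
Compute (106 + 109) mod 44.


106 + 109 = 215
215 mod 44 = 39


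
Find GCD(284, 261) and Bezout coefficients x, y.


Tabular extended Euclidean (each row: r = 284*s + 261*t):
r=284, s=1, t=0
r=261, s=0, t=1
q=1: r=23, s=1, t=-1   [284*(1) + 261*(-1) = 23]
q=11: r=8, s=-11, t=12   [284*(-11) + 261*(12) = 8]
q=2: r=7, s=23, t=-25   [284*(23) + 261*(-25) = 7]
q=1: r=1, s=-34, t=37   [284*(-34) + 261*(37) = 1]
q=7: r=0, s=261, t=-284   [284*(261) + 261*(-284) = 0]
GCD = 1; from the row with r=1: x=-34, y=37
Check: 284*(-34) + 261*(37) = -9656 + 9657 = 1

GCD = 1, x = -34, y = 37


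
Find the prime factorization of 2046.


2046 / 2 = 1023
1023 / 3 = 341
341 / 11 = 31
31 / 31 = 1
2046 = 2 × 3 × 11 × 31


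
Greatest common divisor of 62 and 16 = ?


62 = 3 * 16 + 14
16 = 1 * 14 + 2
14 = 7 * 2 + 0
GCD = 2


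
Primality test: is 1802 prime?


1802 / 2 = 901 (exact division)
1802 is NOT prime.

No, 1802 is not prime


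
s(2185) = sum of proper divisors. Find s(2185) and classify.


Proper divisors: 1, 5, 19, 23, 95, 115, 437
Sum = 1 + 5 + 19 + 23 + 95 + 115 + 437 = 695
695 < 2185 → deficient

s(2185) = 695 (deficient)


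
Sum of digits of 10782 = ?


1 + 0 + 7 + 8 + 2 = 18


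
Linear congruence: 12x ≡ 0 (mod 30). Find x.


GCD(12, 30) = 6 divides 0
Divide: 2x ≡ 0 (mod 5)
x ≡ 0 (mod 5)


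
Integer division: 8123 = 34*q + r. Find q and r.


8123 = 34 * 238 + 31
Check: 8092 + 31 = 8123

q = 238, r = 31


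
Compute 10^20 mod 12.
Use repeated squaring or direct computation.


10^1 mod 12 = 10
10^2 mod 12 = 4
10^3 mod 12 = 4
10^4 mod 12 = 4
10^5 mod 12 = 4
10^6 mod 12 = 4
10^7 mod 12 = 4
10^8 mod 12 = 4
10^9 mod 12 = 4
10^10 mod 12 = 4
10^11 mod 12 = 4
10^12 mod 12 = 4
10^13 mod 12 = 4
10^14 mod 12 = 4
10^15 mod 12 = 4
10^16 mod 12 = 4
10^17 mod 12 = 4
10^18 mod 12 = 4
10^19 mod 12 = 4
10^20 mod 12 = 4


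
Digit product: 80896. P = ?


8 × 0 × 8 × 9 × 6 = 0


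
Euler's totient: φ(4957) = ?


4957 = 4957
Prime factors: 4957
φ(4957) = 4957 × (1-1/4957)
= 4957 × 4956/4957 = 4956

φ(4957) = 4956


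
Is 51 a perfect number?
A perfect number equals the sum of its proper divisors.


Proper divisors of 51: 1, 3, 17
Sum = 1 + 3 + 17 = 21

No, 51 is not perfect (21 ≠ 51)


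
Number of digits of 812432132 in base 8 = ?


812432132 in base 8 = 6033135404
Number of digits = 10

10 digits (base 8)


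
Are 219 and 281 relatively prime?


Euclidean algorithm:
281 = 1 * 219 + 62
219 = 3 * 62 + 33
62 = 1 * 33 + 29
33 = 1 * 29 + 4
29 = 7 * 4 + 1
4 = 4 * 1 + 0
GCD(219, 281) = 1

Yes, coprime (GCD = 1)


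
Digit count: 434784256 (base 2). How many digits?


434784256 in base 2 = 11001111010100100100000000000
Number of digits = 29

29 digits (base 2)


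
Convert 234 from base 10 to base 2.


234 (base 10) = 234 (decimal)
234 (decimal) = 11101010 (base 2)


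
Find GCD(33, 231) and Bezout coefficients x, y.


Tabular extended Euclidean (each row: r = 33*s + 231*t):
r=33, s=1, t=0
r=231, s=0, t=1
q=0: r=33, s=1, t=0   [33*(1) + 231*(0) = 33]
q=7: r=0, s=-7, t=1   [33*(-7) + 231*(1) = 0]
GCD = 33; from the row with r=33: x=1, y=0
Check: 33*(1) + 231*(0) = 33 + 0 = 33

GCD = 33, x = 1, y = 0


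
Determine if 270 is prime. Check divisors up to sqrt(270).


270 / 2 = 135 (exact division)
270 is NOT prime.

No, 270 is not prime


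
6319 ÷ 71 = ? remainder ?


6319 = 71 * 89 + 0
Check: 6319 + 0 = 6319

q = 89, r = 0


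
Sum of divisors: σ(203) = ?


Divisors of 203: 1, 7, 29, 203
Sum = 1 + 7 + 29 + 203 = 240

σ(203) = 240


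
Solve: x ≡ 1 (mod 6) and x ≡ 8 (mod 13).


M = 6*13 = 78
M1 = M/6 = 13, M2 = M/13 = 6
M1^(-1) mod 6 = 1, M2^(-1) mod 13 = 11
x = 1*13*1 + 8*6*11 = 541
541 mod 78 = 73
Check: 73 mod 6 = 1 ✓, 73 mod 13 = 8 ✓

x ≡ 73 (mod 78)


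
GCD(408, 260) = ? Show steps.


408 = 1 * 260 + 148
260 = 1 * 148 + 112
148 = 1 * 112 + 36
112 = 3 * 36 + 4
36 = 9 * 4 + 0
GCD = 4


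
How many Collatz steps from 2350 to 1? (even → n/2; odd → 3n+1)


2350 → 1175 → 3526 → 1763 → 5290 → 2645 → 7936 → 3968 → 1984 → 992 → 496 → 248 → 124 → 62 → 31 → 94 → 47 → 142 → 71 → 214 → 107 → 322 → 161 → 484 → 242 → 121 → 364 → 182 → 91 → 274 → 137 → 412 → 206 → 103 → 310 → 155 → 466 → 233 → 700 → 350 → 175 → 526 → 263 → 790 → 395 → 1186 → 593 → 1780 → 890 → 445 → 1336 → 668 → 334 → 167 → 502 → 251 → 754 → 377 → 1132 → 566 → 283 → 850 → 425 → 1276 → 638 → 319 → 958 → 479 → 1438 → 719 → 2158 → 1079 → 3238 → 1619 → 4858 → 2429 → 7288 → 3644 → 1822 → 911 → 2734 → 1367 → 4102 → 2051 → 6154 → 3077 → 9232 → 4616 → 2308 → 1154 → 577 → 1732 → 866 → 433 → 1300 → 650 → 325 → 976 → 488 → 244 → 122 → 61 → 184 → 92 → 46 → 23 → 70 → 35 → 106 → 53 → 160 → 80 → 40 → 20 → 10 → 5 → 16 → 8 → 4 → 2 → 1
Total steps = 120

120 steps


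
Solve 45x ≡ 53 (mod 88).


GCD(45, 88) = 1, unique solution
a^(-1) mod 88 = 45
x = 45 * 53 mod 88 = 9

x ≡ 9 (mod 88)


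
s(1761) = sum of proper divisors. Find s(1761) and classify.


Proper divisors: 1, 3, 587
Sum = 1 + 3 + 587 = 591
591 < 1761 → deficient

s(1761) = 591 (deficient)


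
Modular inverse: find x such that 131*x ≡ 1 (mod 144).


Use the extended Euclidean algorithm on (144, 131); each row r = 144*s + 131*t:
r=144, s=1, t=0
r=131, s=0, t=1
q=1: r=13, s=1, t=-1   [144*(1) + 131*(-1) = 13]
q=10: r=1, s=-10, t=11   [144*(-10) + 131*(11) = 1]
q=13: r=0, s=131, t=-144   [144*(131) + 131*(-144) = 0]
GCD = 1 with t = 11, so 131*(11) ≡ 1 (mod 144)
Inverse = 11 mod 144 = 11
Check: 131 * 11 = 1441 ≡ 1 (mod 144)

131^(-1) ≡ 11 (mod 144)


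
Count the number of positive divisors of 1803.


1803 = 3^1 × 601^1
d(1803) = (1+1) × (1+1) = 4

4 divisors


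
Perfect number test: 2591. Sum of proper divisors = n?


Proper divisors of 2591: 1
Sum = 1 = 1

No, 2591 is not perfect (1 ≠ 2591)


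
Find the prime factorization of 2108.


2108 / 2 = 1054
1054 / 2 = 527
527 / 17 = 31
31 / 31 = 1
2108 = 2^2 × 17 × 31
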